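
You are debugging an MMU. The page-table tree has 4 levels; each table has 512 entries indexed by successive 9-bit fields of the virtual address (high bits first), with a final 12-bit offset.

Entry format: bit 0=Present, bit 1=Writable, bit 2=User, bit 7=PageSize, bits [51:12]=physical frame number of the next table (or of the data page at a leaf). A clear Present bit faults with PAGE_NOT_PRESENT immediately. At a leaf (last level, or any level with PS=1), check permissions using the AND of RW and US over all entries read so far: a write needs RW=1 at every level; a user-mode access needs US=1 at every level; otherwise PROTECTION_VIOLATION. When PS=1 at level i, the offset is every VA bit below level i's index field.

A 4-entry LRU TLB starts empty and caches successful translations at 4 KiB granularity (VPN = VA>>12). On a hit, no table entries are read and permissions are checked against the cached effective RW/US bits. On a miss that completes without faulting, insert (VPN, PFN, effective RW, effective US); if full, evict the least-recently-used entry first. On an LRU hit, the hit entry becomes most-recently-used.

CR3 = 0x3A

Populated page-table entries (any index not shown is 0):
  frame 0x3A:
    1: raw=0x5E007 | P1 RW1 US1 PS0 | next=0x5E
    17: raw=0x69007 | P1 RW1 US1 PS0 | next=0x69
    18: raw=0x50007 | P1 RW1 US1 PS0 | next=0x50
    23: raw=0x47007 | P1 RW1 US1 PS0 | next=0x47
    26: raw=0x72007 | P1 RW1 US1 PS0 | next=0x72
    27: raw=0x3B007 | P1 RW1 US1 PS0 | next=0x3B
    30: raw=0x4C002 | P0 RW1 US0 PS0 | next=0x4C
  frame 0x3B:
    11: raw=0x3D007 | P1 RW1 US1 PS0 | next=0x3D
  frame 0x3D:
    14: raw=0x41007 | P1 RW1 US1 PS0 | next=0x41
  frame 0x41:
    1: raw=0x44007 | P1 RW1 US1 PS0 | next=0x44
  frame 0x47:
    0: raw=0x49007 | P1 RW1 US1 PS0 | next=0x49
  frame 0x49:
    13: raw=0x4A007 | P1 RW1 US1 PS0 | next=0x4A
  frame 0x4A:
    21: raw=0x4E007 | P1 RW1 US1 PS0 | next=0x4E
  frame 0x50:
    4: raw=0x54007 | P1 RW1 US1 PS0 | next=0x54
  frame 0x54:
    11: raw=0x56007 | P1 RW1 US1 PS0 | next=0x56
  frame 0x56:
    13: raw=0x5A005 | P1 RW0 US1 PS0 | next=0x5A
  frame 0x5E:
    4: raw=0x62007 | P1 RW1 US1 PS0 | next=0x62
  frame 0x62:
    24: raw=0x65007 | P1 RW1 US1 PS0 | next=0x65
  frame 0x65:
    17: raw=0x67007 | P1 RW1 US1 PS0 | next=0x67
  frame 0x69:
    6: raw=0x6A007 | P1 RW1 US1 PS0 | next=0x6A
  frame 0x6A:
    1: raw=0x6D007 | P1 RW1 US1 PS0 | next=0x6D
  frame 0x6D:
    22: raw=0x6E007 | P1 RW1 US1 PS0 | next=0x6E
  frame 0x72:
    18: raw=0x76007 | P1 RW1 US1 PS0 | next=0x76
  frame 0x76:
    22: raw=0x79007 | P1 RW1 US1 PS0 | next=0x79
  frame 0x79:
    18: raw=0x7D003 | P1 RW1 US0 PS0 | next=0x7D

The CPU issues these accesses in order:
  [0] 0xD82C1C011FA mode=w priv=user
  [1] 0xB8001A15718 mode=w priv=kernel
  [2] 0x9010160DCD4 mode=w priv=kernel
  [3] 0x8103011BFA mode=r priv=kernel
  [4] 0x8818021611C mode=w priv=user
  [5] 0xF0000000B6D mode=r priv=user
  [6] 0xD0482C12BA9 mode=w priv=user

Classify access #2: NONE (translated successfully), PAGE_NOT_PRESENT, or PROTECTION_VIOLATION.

Per-access translation:
#0 VA=0xD82C1C011FA (w,user):
  lvl0: tbl 0x3A, slot 27 ⇒ 0x3B007 (P1/RW1/US1/PS0)
  lvl1: tbl 0x3B, slot 11 ⇒ 0x3D007 (P1/RW1/US1/PS0)
  lvl2: tbl 0x3D, slot 14 ⇒ 0x41007 (P1/RW1/US1/PS0)
  lvl3: tbl 0x41, slot 1 ⇒ 0x44007 (P1/RW1/US1/PS0)
  ⇒ phys 0x441FA  [4 reads]
#1 VA=0xB8001A15718 (w,kernel):
  lvl0: tbl 0x3A, slot 23 ⇒ 0x47007 (P1/RW1/US1/PS0)
  lvl1: tbl 0x47, slot 0 ⇒ 0x49007 (P1/RW1/US1/PS0)
  lvl2: tbl 0x49, slot 13 ⇒ 0x4A007 (P1/RW1/US1/PS0)
  lvl3: tbl 0x4A, slot 21 ⇒ 0x4E007 (P1/RW1/US1/PS0)
  ⇒ phys 0x4E718  [4 reads]
#2 VA=0x9010160DCD4 (w,kernel):
  lvl0: tbl 0x3A, slot 18 ⇒ 0x50007 (P1/RW1/US1/PS0)
  lvl1: tbl 0x50, slot 4 ⇒ 0x54007 (P1/RW1/US1/PS0)
  lvl2: tbl 0x54, slot 11 ⇒ 0x56007 (P1/RW1/US1/PS0)
  lvl3: tbl 0x56, slot 13 ⇒ 0x5A005 (P1/RW0/US1/PS0)
  ✗ PROTECTION_VIOLATION  [4 reads]
#3 VA=0x8103011BFA (r,kernel):
  lvl0: tbl 0x3A, slot 1 ⇒ 0x5E007 (P1/RW1/US1/PS0)
  lvl1: tbl 0x5E, slot 4 ⇒ 0x62007 (P1/RW1/US1/PS0)
  lvl2: tbl 0x62, slot 24 ⇒ 0x65007 (P1/RW1/US1/PS0)
  lvl3: tbl 0x65, slot 17 ⇒ 0x67007 (P1/RW1/US1/PS0)
  ⇒ phys 0x67BFA  [4 reads]
#4 VA=0x8818021611C (w,user):
  lvl0: tbl 0x3A, slot 17 ⇒ 0x69007 (P1/RW1/US1/PS0)
  lvl1: tbl 0x69, slot 6 ⇒ 0x6A007 (P1/RW1/US1/PS0)
  lvl2: tbl 0x6A, slot 1 ⇒ 0x6D007 (P1/RW1/US1/PS0)
  lvl3: tbl 0x6D, slot 22 ⇒ 0x6E007 (P1/RW1/US1/PS0)
  ⇒ phys 0x6E11C  [4 reads]
#5 VA=0xF0000000B6D (r,user):
  lvl0: tbl 0x3A, slot 30 ⇒ 0x4C002 (P0/RW1/US0/PS0)
  ✗ PAGE_NOT_PRESENT  [1 reads]
#6 VA=0xD0482C12BA9 (w,user):
  lvl0: tbl 0x3A, slot 26 ⇒ 0x72007 (P1/RW1/US1/PS0)
  lvl1: tbl 0x72, slot 18 ⇒ 0x76007 (P1/RW1/US1/PS0)
  lvl2: tbl 0x76, slot 22 ⇒ 0x79007 (P1/RW1/US1/PS0)
  lvl3: tbl 0x79, slot 18 ⇒ 0x7D003 (P1/RW1/US0/PS0)
  ✗ PROTECTION_VIOLATION  [4 reads]

Access #2 fault: PROTECTION_VIOLATION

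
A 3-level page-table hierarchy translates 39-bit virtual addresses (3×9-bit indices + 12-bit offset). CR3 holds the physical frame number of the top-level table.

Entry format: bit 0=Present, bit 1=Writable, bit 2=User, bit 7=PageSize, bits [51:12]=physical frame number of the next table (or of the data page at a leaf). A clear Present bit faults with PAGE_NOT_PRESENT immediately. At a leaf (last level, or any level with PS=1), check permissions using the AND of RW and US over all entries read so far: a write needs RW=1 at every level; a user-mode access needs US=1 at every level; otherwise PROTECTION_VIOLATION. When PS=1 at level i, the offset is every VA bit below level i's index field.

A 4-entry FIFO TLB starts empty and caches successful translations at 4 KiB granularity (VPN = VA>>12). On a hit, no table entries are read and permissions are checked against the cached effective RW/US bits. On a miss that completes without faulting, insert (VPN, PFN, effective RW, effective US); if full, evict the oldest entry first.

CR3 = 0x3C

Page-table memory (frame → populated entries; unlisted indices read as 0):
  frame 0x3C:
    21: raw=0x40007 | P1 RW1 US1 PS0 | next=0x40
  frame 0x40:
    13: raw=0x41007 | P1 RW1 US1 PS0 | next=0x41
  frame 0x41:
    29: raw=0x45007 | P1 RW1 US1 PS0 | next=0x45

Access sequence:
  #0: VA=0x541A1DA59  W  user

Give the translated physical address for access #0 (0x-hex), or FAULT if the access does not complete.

Walk each access:
#0 VA=0x541A1DA59 (w,user):
  L0: frame=0x3C idx=21 entry=0x40007 [P=1 RW=1 US=1 PS=0]
  L1: frame=0x40 idx=13 entry=0x41007 [P=1 RW=1 US=1 PS=0]
  L2: frame=0x41 idx=29 entry=0x45007 [P=1 RW=1 US=1 PS=0]
  ✓ 0x45A59  — 3 lookups

Access #0 PA: 0x45A59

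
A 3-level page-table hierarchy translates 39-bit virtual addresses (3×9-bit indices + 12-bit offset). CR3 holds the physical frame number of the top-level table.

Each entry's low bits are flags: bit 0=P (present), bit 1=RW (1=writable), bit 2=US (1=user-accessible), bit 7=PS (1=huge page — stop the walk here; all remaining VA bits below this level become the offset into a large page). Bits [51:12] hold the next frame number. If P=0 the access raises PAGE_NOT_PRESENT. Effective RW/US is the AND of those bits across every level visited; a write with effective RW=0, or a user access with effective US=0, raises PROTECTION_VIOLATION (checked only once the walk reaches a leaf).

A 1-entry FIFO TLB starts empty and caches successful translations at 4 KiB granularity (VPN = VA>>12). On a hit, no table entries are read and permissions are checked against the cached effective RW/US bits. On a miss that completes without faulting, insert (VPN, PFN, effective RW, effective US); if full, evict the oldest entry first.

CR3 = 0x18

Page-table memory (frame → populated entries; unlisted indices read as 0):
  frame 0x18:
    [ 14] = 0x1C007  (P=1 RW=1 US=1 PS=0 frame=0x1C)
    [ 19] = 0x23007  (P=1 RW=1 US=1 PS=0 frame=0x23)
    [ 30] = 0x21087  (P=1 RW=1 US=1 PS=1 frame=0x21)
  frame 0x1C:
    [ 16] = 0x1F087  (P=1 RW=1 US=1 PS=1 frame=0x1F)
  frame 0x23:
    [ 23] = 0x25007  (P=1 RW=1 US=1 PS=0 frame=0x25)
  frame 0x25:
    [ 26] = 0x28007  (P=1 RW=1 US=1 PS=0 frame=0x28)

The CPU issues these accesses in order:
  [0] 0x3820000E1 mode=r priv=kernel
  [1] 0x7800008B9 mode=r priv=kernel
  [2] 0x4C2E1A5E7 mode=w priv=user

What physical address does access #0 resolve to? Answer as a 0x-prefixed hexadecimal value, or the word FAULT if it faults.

Trace:
#0 VA=0x3820000E1 (r,kernel):
  lvl0: tbl 0x18, slot 14 ⇒ 0x1C007 (P1/RW1/US1/PS0)
  lvl1: tbl 0x1C, slot 16 ⇒ 0x1F087 (P1/RW1/US1/PS1)
  ⇒ phys 0x1F0E1 (huge @L1)  [2 reads]
#1 VA=0x7800008B9 (r,kernel):
  lvl0: tbl 0x18, slot 30 ⇒ 0x21087 (P1/RW1/US1/PS1)
  ⇒ phys 0x218B9 (huge @L0)  [1 reads]
#2 VA=0x4C2E1A5E7 (w,user):
  lvl0: tbl 0x18, slot 19 ⇒ 0x23007 (P1/RW1/US1/PS0)
  lvl1: tbl 0x23, slot 23 ⇒ 0x25007 (P1/RW1/US1/PS0)
  lvl2: tbl 0x25, slot 26 ⇒ 0x28007 (P1/RW1/US1/PS0)
  ⇒ phys 0x285E7  [3 reads]

Access #0 PA: 0x1F0E1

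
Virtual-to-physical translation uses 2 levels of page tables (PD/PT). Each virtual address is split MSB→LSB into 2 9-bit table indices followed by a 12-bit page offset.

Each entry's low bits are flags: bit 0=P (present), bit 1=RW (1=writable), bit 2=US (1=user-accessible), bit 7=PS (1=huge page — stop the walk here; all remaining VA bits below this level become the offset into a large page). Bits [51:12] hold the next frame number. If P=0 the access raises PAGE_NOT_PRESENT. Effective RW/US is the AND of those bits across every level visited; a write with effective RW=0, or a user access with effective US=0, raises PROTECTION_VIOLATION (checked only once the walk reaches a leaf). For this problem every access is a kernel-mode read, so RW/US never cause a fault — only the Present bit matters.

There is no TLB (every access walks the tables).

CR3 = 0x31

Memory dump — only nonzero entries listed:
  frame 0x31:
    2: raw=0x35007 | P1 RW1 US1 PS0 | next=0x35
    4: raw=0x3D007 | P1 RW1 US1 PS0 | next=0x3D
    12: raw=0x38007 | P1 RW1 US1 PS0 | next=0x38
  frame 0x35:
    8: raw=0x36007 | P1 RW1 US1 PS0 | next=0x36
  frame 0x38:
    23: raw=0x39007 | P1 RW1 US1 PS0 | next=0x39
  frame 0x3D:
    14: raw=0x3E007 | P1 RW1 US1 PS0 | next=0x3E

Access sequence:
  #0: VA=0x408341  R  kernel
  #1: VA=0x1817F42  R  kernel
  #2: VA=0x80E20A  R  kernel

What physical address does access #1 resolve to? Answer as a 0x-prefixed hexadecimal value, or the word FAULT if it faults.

Walk each access:
#0 VA=0x408341 (r,kernel):
  L0: frame=0x31 idx=2 entry=0x35007 [P=1 RW=1 US=1 PS=0]
  L1: frame=0x35 idx=8 entry=0x36007 [P=1 RW=1 US=1 PS=0]
  ✓ 0x36341  — 2 lookups
#1 VA=0x1817F42 (r,kernel):
  L0: frame=0x31 idx=12 entry=0x38007 [P=1 RW=1 US=1 PS=0]
  L1: frame=0x38 idx=23 entry=0x39007 [P=1 RW=1 US=1 PS=0]
  ✓ 0x39F42  — 2 lookups
#2 VA=0x80E20A (r,kernel):
  L0: frame=0x31 idx=4 entry=0x3D007 [P=1 RW=1 US=1 PS=0]
  L1: frame=0x3D idx=14 entry=0x3E007 [P=1 RW=1 US=1 PS=0]
  ✓ 0x3E20A  — 2 lookups

Access #1 PA: 0x39F42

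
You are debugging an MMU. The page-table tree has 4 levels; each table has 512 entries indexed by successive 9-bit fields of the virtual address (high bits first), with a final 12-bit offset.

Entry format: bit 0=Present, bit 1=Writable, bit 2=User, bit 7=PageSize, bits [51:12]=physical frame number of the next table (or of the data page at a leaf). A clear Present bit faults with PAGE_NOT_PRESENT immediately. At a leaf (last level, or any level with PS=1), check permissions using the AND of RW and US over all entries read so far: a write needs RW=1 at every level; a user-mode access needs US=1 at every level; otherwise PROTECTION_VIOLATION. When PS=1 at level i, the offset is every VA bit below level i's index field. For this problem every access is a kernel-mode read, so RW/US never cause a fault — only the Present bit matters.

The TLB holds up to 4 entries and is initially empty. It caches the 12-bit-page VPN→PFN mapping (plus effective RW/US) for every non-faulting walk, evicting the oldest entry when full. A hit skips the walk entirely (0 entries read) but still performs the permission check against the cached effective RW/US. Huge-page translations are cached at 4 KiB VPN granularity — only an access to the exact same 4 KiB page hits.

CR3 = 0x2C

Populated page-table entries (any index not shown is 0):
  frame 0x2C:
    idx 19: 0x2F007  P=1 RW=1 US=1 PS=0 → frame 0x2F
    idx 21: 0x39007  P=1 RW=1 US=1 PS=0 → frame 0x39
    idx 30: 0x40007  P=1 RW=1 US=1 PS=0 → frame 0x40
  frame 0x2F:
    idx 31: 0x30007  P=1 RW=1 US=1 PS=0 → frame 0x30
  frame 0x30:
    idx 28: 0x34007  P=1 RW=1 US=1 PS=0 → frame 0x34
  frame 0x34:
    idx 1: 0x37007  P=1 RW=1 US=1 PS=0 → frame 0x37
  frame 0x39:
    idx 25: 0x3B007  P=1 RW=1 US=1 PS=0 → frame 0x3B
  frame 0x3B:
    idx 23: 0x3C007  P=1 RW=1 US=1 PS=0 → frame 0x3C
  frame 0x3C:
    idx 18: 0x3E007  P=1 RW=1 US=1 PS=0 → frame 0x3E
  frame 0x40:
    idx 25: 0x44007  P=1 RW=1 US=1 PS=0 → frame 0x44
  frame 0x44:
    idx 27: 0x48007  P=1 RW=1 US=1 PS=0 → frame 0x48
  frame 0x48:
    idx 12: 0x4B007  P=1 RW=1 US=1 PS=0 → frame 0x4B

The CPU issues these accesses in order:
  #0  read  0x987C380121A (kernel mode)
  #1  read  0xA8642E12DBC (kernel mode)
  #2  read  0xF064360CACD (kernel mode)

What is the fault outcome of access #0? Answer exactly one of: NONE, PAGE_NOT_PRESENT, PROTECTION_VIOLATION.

Walk each access:
#0 VA=0x987C380121A (r,kernel):
  L0: frame=0x2C idx=19 entry=0x2F007 [P=1 RW=1 US=1 PS=0]
  L1: frame=0x2F idx=31 entry=0x30007 [P=1 RW=1 US=1 PS=0]
  L2: frame=0x30 idx=28 entry=0x34007 [P=1 RW=1 US=1 PS=0]
  L3: frame=0x34 idx=1 entry=0x37007 [P=1 RW=1 US=1 PS=0]
  ✓ 0x3721A  — 4 lookups
#1 VA=0xA8642E12DBC (r,kernel):
  L0: frame=0x2C idx=21 entry=0x39007 [P=1 RW=1 US=1 PS=0]
  L1: frame=0x39 idx=25 entry=0x3B007 [P=1 RW=1 US=1 PS=0]
  L2: frame=0x3B idx=23 entry=0x3C007 [P=1 RW=1 US=1 PS=0]
  L3: frame=0x3C idx=18 entry=0x3E007 [P=1 RW=1 US=1 PS=0]
  ✓ 0x3EDBC  — 4 lookups
#2 VA=0xF064360CACD (r,kernel):
  L0: frame=0x2C idx=30 entry=0x40007 [P=1 RW=1 US=1 PS=0]
  L1: frame=0x40 idx=25 entry=0x44007 [P=1 RW=1 US=1 PS=0]
  L2: frame=0x44 idx=27 entry=0x48007 [P=1 RW=1 US=1 PS=0]
  L3: frame=0x48 idx=12 entry=0x4B007 [P=1 RW=1 US=1 PS=0]
  ✓ 0x4BACD  — 4 lookups

Access #0 fault: NONE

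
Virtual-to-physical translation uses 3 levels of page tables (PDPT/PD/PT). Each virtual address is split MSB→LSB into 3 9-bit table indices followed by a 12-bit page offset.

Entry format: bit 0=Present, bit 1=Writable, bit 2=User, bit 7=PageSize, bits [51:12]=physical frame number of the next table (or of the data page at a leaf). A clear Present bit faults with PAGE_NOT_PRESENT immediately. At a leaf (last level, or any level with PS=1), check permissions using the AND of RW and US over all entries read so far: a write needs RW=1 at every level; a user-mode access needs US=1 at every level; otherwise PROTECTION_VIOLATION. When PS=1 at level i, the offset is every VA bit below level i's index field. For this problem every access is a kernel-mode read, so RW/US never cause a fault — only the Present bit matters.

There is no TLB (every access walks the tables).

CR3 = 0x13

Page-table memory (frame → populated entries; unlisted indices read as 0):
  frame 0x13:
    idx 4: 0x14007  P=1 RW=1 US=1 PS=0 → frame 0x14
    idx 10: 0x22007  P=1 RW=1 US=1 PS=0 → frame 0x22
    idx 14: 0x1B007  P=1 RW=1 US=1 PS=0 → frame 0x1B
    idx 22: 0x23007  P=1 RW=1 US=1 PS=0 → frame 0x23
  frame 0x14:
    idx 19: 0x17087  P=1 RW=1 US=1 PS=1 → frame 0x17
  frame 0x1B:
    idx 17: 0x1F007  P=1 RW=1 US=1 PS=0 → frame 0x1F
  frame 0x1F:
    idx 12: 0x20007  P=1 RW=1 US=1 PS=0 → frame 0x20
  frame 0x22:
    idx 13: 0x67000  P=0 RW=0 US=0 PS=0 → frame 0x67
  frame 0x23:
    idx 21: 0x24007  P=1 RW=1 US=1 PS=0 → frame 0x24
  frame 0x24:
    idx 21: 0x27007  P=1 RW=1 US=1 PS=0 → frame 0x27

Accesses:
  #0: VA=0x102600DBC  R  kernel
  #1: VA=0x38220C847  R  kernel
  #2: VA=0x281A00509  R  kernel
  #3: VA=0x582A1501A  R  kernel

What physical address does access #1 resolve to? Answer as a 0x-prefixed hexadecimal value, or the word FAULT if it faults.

Per-access translation:
#0 VA=0x102600DBC (r,kernel):
  L0: frame=0x13 idx=4 entry=0x14007 [P=1 RW=1 US=1 PS=0]
  L1: frame=0x14 idx=19 entry=0x17087 [P=1 RW=1 US=1 PS=1]
  → PA=0x17DBC (huge @L1)  (2 entries read)
#1 VA=0x38220C847 (r,kernel):
  L0: frame=0x13 idx=14 entry=0x1B007 [P=1 RW=1 US=1 PS=0]
  L1: frame=0x1B idx=17 entry=0x1F007 [P=1 RW=1 US=1 PS=0]
  L2: frame=0x1F idx=12 entry=0x20007 [P=1 RW=1 US=1 PS=0]
  → PA=0x20847  (3 entries read)
#2 VA=0x281A00509 (r,kernel):
  L0: frame=0x13 idx=10 entry=0x22007 [P=1 RW=1 US=1 PS=0]
  L1: frame=0x22 idx=13 entry=0x67000 [P=0 RW=0 US=0 PS=0]
  ✗ PAGE_NOT_PRESENT  [2 reads]
#3 VA=0x582A1501A (r,kernel):
  L0: frame=0x13 idx=22 entry=0x23007 [P=1 RW=1 US=1 PS=0]
  L1: frame=0x23 idx=21 entry=0x24007 [P=1 RW=1 US=1 PS=0]
  L2: frame=0x24 idx=21 entry=0x27007 [P=1 RW=1 US=1 PS=0]
  → PA=0x2701A  (3 entries read)

Access #1 PA: 0x20847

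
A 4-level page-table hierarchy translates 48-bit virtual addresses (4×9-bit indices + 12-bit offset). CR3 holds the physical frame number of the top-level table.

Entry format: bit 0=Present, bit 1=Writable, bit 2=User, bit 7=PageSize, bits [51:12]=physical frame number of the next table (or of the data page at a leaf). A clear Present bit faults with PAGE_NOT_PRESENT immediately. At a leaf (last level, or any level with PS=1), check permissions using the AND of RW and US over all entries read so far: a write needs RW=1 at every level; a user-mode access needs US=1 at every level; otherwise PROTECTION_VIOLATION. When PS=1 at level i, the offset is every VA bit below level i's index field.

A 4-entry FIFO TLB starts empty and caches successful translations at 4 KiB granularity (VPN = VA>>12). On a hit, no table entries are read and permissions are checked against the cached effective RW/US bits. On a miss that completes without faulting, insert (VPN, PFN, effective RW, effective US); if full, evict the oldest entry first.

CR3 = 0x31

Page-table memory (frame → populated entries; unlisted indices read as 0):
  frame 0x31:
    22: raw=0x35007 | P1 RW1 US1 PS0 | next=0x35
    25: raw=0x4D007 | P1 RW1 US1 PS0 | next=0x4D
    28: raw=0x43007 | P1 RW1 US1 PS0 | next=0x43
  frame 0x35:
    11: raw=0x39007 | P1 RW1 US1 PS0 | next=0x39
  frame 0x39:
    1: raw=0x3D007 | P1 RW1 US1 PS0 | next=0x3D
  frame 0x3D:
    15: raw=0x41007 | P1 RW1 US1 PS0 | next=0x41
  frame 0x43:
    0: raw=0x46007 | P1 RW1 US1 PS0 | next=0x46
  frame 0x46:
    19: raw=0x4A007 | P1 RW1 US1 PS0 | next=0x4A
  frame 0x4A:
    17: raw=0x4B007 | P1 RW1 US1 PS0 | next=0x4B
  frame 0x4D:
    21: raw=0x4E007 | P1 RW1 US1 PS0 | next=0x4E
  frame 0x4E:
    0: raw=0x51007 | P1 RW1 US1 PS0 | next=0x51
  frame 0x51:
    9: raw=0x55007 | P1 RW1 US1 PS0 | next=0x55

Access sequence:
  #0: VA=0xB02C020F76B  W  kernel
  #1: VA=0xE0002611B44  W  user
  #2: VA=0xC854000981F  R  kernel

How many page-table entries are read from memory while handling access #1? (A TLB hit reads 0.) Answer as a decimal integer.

Walk each access:
#0 VA=0xB02C020F76B (w,kernel):
  [0] read 0x31 idx=22: raw=0x35007 flags P=1 W=1 U=1 S=0
  [1] read 0x35 idx=11: raw=0x39007 flags P=1 W=1 U=1 S=0
  [2] read 0x39 idx=1: raw=0x3D007 flags P=1 W=1 U=1 S=0
  [3] read 0x3D idx=15: raw=0x41007 flags P=1 W=1 U=1 S=0
  → PA=0x4176B  (4 entries read)
#1 VA=0xE0002611B44 (w,user):
  [0] read 0x31 idx=28: raw=0x43007 flags P=1 W=1 U=1 S=0
  [1] read 0x43 idx=0: raw=0x46007 flags P=1 W=1 U=1 S=0
  [2] read 0x46 idx=19: raw=0x4A007 flags P=1 W=1 U=1 S=0
  [3] read 0x4A idx=17: raw=0x4B007 flags P=1 W=1 U=1 S=0
  → PA=0x4BB44  (4 entries read)
#2 VA=0xC854000981F (r,kernel):
  [0] read 0x31 idx=25: raw=0x4D007 flags P=1 W=1 U=1 S=0
  [1] read 0x4D idx=21: raw=0x4E007 flags P=1 W=1 U=1 S=0
  [2] read 0x4E idx=0: raw=0x51007 flags P=1 W=1 U=1 S=0
  [3] read 0x51 idx=9: raw=0x55007 flags P=1 W=1 U=1 S=0
  → PA=0x5581F  (4 entries read)

Entries read for #1: 4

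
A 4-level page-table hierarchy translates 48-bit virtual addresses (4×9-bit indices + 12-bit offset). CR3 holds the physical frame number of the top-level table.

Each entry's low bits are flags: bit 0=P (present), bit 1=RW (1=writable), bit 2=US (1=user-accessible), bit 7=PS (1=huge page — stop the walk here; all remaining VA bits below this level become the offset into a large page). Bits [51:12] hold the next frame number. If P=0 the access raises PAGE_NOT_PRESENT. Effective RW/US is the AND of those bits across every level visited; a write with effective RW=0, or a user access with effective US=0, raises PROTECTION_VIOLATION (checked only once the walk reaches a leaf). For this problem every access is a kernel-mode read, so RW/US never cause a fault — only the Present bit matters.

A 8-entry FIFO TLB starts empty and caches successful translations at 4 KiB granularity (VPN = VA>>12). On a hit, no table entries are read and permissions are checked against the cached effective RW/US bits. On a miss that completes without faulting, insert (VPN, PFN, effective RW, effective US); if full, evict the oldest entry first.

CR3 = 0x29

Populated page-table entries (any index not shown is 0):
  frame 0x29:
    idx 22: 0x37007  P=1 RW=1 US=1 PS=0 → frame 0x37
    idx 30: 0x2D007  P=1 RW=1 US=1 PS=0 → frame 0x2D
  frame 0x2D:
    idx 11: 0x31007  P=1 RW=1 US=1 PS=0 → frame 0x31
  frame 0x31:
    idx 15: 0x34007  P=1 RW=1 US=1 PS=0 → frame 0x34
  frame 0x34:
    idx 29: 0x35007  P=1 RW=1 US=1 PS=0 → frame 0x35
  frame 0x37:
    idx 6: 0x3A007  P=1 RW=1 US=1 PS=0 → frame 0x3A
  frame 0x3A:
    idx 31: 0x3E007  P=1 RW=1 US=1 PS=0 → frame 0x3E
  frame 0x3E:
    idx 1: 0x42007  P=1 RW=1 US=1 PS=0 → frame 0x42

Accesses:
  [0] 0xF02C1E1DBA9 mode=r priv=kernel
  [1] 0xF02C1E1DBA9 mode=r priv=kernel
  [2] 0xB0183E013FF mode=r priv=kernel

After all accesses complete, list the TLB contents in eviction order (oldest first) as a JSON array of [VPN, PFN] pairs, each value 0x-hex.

Walk each access:
#0 VA=0xF02C1E1DBA9 (r,kernel):
  [0] read 0x29 idx=30: raw=0x2D007 flags P=1 W=1 U=1 S=0
  [1] read 0x2D idx=11: raw=0x31007 flags P=1 W=1 U=1 S=0
  [2] read 0x31 idx=15: raw=0x34007 flags P=1 W=1 U=1 S=0
  [3] read 0x34 idx=29: raw=0x35007 flags P=1 W=1 U=1 S=0
  → PA=0x35BA9  (4 entries read)
#1 VA=0xF02C1E1DBA9 (r,kernel):
  TLB hit vpn=0xF02C1E1D → PA=0x35BA9
#2 VA=0xB0183E013FF (r,kernel):
  [0] read 0x29 idx=22: raw=0x37007 flags P=1 W=1 U=1 S=0
  [1] read 0x37 idx=6: raw=0x3A007 flags P=1 W=1 U=1 S=0
  [2] read 0x3A idx=31: raw=0x3E007 flags P=1 W=1 U=1 S=0
  [3] read 0x3E idx=1: raw=0x42007 flags P=1 W=1 U=1 S=0
  → PA=0x423FF  (4 entries read)

TLB: [["0xF02C1E1D", "0x35"], ["0xB0183E01", "0x42"]]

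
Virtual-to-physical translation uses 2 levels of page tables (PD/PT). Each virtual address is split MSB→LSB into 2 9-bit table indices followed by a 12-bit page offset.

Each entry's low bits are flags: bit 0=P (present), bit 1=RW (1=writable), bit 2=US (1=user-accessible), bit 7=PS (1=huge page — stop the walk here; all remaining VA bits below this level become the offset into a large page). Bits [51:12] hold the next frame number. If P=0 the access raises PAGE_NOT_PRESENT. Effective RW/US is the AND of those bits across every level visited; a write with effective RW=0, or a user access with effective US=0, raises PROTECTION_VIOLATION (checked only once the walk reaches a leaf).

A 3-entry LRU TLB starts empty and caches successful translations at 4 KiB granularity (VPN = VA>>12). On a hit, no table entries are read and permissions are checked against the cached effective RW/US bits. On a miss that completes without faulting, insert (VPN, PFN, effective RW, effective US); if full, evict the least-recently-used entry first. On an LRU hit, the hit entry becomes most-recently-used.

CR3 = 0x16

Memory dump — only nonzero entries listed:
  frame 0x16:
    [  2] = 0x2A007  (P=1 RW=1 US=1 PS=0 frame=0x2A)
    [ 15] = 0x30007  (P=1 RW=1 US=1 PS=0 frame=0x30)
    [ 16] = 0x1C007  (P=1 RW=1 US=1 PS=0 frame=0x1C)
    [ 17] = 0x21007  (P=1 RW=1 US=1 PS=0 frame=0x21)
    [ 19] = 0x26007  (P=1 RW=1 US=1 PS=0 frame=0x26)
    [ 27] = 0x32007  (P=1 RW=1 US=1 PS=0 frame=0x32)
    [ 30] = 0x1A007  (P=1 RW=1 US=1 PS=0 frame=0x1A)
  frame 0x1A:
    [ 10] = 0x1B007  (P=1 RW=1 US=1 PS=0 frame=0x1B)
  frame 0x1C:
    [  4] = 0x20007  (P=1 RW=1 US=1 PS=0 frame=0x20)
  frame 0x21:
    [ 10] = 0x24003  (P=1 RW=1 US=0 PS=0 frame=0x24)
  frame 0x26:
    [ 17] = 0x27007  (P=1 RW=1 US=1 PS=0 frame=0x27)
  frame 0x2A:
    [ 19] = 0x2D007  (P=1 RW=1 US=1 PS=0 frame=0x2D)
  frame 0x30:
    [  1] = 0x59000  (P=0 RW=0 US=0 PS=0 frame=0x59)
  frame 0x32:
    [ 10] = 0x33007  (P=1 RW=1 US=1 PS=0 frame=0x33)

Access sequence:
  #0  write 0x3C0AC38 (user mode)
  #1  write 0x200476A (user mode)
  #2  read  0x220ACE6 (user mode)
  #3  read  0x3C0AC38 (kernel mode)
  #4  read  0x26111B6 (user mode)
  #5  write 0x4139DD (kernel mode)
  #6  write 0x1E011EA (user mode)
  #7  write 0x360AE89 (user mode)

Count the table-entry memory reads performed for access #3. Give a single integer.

Per-access translation:
#0 VA=0x3C0AC38 (w,user):
  L0 @0x16[30] → 0x1A007  P=1,RW=1,US=1,PS=0
  L1 @0x1A[10] → 0x1B007  P=1,RW=1,US=1,PS=0
  ✓ 0x1BC38  — 2 lookups
#1 VA=0x200476A (w,user):
  L0 @0x16[16] → 0x1C007  P=1,RW=1,US=1,PS=0
  L1 @0x1C[4] → 0x20007  P=1,RW=1,US=1,PS=0
  ✓ 0x2076A  — 2 lookups
#2 VA=0x220ACE6 (r,user):
  L0 @0x16[17] → 0x21007  P=1,RW=1,US=1,PS=0
  L1 @0x21[10] → 0x24003  P=1,RW=1,US=0,PS=0
  ✗ PROTECTION_VIOLATION  [2 reads]
#3 VA=0x3C0AC38 (r,kernel):
  TLB hit vpn=0x3C0A → PA=0x1BC38
#4 VA=0x26111B6 (r,user):
  L0 @0x16[19] → 0x26007  P=1,RW=1,US=1,PS=0
  L1 @0x26[17] → 0x27007  P=1,RW=1,US=1,PS=0
  ✓ 0x271B6  — 2 lookups
#5 VA=0x4139DD (w,kernel):
  L0 @0x16[2] → 0x2A007  P=1,RW=1,US=1,PS=0
  L1 @0x2A[19] → 0x2D007  P=1,RW=1,US=1,PS=0
  ✓ 0x2D9DD  — 2 lookups
#6 VA=0x1E011EA (w,user):
  L0 @0x16[15] → 0x30007  P=1,RW=1,US=1,PS=0
  L1 @0x30[1] → 0x59000  P=0,RW=0,US=0,PS=0
  ✗ PAGE_NOT_PRESENT  [2 reads]
#7 VA=0x360AE89 (w,user):
  L0 @0x16[27] → 0x32007  P=1,RW=1,US=1,PS=0
  L1 @0x32[10] → 0x33007  P=1,RW=1,US=1,PS=0
  ✓ 0x33E89  — 2 lookups

Entries read for #3: 0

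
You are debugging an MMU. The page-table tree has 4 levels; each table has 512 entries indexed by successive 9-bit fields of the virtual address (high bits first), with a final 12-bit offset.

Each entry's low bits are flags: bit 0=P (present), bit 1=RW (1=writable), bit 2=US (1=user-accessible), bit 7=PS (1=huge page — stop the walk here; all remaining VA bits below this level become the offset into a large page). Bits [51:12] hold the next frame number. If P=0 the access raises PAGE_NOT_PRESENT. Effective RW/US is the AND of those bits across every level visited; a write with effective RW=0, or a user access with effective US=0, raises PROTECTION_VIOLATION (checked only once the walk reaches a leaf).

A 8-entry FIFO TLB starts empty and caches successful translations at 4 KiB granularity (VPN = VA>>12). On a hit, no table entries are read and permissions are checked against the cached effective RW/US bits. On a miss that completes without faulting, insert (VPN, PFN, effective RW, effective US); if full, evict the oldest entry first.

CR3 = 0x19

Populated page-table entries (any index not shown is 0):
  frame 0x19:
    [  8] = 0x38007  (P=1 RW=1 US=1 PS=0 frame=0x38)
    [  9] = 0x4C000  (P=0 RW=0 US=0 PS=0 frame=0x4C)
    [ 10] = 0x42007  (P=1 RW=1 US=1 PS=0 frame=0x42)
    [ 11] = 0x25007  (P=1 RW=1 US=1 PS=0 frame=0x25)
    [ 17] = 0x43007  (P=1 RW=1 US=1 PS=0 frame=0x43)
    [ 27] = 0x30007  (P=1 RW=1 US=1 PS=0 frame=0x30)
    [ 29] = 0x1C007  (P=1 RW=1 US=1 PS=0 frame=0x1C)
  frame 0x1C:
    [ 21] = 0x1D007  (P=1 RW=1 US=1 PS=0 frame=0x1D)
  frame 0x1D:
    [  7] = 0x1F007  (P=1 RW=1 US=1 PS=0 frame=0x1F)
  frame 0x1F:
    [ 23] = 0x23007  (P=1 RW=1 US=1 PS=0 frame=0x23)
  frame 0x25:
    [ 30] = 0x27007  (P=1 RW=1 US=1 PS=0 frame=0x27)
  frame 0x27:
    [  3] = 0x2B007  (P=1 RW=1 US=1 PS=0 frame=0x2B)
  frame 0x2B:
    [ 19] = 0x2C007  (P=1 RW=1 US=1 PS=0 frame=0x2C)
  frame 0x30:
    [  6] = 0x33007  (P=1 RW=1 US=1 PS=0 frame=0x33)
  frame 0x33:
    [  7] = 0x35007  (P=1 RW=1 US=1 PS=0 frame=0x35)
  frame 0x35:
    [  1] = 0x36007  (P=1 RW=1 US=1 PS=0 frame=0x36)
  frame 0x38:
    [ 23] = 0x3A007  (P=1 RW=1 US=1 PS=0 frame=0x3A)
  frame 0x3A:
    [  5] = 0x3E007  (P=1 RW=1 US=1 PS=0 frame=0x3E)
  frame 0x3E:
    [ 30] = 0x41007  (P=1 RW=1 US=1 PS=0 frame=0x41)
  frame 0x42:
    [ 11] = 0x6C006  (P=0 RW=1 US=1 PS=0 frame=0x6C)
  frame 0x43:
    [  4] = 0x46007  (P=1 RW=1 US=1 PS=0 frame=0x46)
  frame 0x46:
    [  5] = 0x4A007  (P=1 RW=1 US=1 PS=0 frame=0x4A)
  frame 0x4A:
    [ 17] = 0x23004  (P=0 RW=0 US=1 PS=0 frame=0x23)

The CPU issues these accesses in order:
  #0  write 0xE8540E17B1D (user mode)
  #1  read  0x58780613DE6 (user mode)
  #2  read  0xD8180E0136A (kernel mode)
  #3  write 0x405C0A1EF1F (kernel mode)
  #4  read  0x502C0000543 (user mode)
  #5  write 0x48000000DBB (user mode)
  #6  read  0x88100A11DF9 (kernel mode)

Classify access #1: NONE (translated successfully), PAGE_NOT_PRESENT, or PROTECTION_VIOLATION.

Per-access translation:
#0 VA=0xE8540E17B1D (w,user):
  [0] read 0x19 idx=29: raw=0x1C007 flags P=1 W=1 U=1 S=0
  [1] read 0x1C idx=21: raw=0x1D007 flags P=1 W=1 U=1 S=0
  [2] read 0x1D idx=7: raw=0x1F007 flags P=1 W=1 U=1 S=0
  [3] read 0x1F idx=23: raw=0x23007 flags P=1 W=1 U=1 S=0
  ⇒ phys 0x23B1D  [4 reads]
#1 VA=0x58780613DE6 (r,user):
  [0] read 0x19 idx=11: raw=0x25007 flags P=1 W=1 U=1 S=0
  [1] read 0x25 idx=30: raw=0x27007 flags P=1 W=1 U=1 S=0
  [2] read 0x27 idx=3: raw=0x2B007 flags P=1 W=1 U=1 S=0
  [3] read 0x2B idx=19: raw=0x2C007 flags P=1 W=1 U=1 S=0
  ⇒ phys 0x2CDE6  [4 reads]
#2 VA=0xD8180E0136A (r,kernel):
  [0] read 0x19 idx=27: raw=0x30007 flags P=1 W=1 U=1 S=0
  [1] read 0x30 idx=6: raw=0x33007 flags P=1 W=1 U=1 S=0
  [2] read 0x33 idx=7: raw=0x35007 flags P=1 W=1 U=1 S=0
  [3] read 0x35 idx=1: raw=0x36007 flags P=1 W=1 U=1 S=0
  ⇒ phys 0x3636A  [4 reads]
#3 VA=0x405C0A1EF1F (w,kernel):
  [0] read 0x19 idx=8: raw=0x38007 flags P=1 W=1 U=1 S=0
  [1] read 0x38 idx=23: raw=0x3A007 flags P=1 W=1 U=1 S=0
  [2] read 0x3A idx=5: raw=0x3E007 flags P=1 W=1 U=1 S=0
  [3] read 0x3E idx=30: raw=0x41007 flags P=1 W=1 U=1 S=0
  ⇒ phys 0x41F1F  [4 reads]
#4 VA=0x502C0000543 (r,user):
  [0] read 0x19 idx=10: raw=0x42007 flags P=1 W=1 U=1 S=0
  [1] read 0x42 idx=11: raw=0x6C006 flags P=0 W=1 U=1 S=0
  ⇒ fault: PAGE_NOT_PRESENT  — 2 lookups
#5 VA=0x48000000DBB (w,user):
  [0] read 0x19 idx=9: raw=0x4C000 flags P=0 W=0 U=0 S=0
  ⇒ fault: PAGE_NOT_PRESENT  — 1 lookups
#6 VA=0x88100A11DF9 (r,kernel):
  [0] read 0x19 idx=17: raw=0x43007 flags P=1 W=1 U=1 S=0
  [1] read 0x43 idx=4: raw=0x46007 flags P=1 W=1 U=1 S=0
  [2] read 0x46 idx=5: raw=0x4A007 flags P=1 W=1 U=1 S=0
  [3] read 0x4A idx=17: raw=0x23004 flags P=0 W=0 U=1 S=0
  ⇒ fault: PAGE_NOT_PRESENT  — 4 lookups

Access #1 fault: NONE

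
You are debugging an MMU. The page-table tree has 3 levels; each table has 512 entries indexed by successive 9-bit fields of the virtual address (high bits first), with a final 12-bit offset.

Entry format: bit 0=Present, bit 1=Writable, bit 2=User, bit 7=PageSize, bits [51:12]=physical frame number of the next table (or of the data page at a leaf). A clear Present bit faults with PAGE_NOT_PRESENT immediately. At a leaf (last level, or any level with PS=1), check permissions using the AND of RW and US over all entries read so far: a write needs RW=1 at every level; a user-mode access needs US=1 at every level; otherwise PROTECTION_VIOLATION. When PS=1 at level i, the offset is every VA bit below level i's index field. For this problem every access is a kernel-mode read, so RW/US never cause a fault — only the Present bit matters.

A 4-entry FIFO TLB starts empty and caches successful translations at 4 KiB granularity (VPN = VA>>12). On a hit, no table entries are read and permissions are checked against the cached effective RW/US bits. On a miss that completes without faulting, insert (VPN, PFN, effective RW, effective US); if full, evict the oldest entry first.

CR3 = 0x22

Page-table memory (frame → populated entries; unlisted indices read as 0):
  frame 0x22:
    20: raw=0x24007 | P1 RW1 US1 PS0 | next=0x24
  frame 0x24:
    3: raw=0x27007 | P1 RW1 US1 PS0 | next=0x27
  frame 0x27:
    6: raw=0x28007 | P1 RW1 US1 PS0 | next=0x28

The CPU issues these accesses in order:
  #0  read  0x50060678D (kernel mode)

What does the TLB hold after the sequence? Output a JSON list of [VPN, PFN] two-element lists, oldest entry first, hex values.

Per-access translation:
#0 VA=0x50060678D (r,kernel):
  L0: frame=0x22 idx=20 entry=0x24007 [P=1 RW=1 US=1 PS=0]
  L1: frame=0x24 idx=3 entry=0x27007 [P=1 RW=1 US=1 PS=0]
  L2: frame=0x27 idx=6 entry=0x28007 [P=1 RW=1 US=1 PS=0]
  ✓ 0x2878D  — 3 lookups

TLB: [["0x500606", "0x28"]]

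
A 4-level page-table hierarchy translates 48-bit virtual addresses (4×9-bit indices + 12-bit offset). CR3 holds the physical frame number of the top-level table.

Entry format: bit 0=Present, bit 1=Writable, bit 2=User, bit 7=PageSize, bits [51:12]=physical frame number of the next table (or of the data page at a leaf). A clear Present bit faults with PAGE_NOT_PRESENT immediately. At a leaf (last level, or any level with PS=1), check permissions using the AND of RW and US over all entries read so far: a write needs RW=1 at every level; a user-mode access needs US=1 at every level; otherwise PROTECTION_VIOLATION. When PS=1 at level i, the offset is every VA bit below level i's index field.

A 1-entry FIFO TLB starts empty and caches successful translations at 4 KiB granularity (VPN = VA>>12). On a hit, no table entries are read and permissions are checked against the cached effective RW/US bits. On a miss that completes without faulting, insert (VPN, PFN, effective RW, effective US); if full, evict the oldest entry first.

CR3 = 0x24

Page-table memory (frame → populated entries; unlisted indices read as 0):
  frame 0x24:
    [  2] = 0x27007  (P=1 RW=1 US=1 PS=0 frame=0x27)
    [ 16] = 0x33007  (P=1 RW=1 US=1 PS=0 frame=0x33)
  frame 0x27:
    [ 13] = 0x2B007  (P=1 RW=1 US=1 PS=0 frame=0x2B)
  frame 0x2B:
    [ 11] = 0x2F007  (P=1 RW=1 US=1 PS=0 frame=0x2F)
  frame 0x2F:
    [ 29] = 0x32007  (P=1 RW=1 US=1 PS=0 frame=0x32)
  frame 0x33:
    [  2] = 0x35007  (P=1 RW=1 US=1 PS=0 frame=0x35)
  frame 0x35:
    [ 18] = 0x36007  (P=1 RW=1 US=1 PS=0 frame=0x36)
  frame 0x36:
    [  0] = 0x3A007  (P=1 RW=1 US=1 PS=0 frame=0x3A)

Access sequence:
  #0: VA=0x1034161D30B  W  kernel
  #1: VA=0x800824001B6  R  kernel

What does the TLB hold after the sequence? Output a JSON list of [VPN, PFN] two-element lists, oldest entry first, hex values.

Trace:
#0 VA=0x1034161D30B (w,kernel):
  L0: frame=0x24 idx=2 entry=0x27007 [P=1 RW=1 US=1 PS=0]
  L1: frame=0x27 idx=13 entry=0x2B007 [P=1 RW=1 US=1 PS=0]
  L2: frame=0x2B idx=11 entry=0x2F007 [P=1 RW=1 US=1 PS=0]
  L3: frame=0x2F idx=29 entry=0x32007 [P=1 RW=1 US=1 PS=0]
  → PA=0x3230B  (4 entries read)
#1 VA=0x800824001B6 (r,kernel):
  L0: frame=0x24 idx=16 entry=0x33007 [P=1 RW=1 US=1 PS=0]
  L1: frame=0x33 idx=2 entry=0x35007 [P=1 RW=1 US=1 PS=0]
  L2: frame=0x35 idx=18 entry=0x36007 [P=1 RW=1 US=1 PS=0]
  L3: frame=0x36 idx=0 entry=0x3A007 [P=1 RW=1 US=1 PS=0]
  → PA=0x3A1B6  (4 entries read)

TLB: [["0x80082400", "0x3A"]]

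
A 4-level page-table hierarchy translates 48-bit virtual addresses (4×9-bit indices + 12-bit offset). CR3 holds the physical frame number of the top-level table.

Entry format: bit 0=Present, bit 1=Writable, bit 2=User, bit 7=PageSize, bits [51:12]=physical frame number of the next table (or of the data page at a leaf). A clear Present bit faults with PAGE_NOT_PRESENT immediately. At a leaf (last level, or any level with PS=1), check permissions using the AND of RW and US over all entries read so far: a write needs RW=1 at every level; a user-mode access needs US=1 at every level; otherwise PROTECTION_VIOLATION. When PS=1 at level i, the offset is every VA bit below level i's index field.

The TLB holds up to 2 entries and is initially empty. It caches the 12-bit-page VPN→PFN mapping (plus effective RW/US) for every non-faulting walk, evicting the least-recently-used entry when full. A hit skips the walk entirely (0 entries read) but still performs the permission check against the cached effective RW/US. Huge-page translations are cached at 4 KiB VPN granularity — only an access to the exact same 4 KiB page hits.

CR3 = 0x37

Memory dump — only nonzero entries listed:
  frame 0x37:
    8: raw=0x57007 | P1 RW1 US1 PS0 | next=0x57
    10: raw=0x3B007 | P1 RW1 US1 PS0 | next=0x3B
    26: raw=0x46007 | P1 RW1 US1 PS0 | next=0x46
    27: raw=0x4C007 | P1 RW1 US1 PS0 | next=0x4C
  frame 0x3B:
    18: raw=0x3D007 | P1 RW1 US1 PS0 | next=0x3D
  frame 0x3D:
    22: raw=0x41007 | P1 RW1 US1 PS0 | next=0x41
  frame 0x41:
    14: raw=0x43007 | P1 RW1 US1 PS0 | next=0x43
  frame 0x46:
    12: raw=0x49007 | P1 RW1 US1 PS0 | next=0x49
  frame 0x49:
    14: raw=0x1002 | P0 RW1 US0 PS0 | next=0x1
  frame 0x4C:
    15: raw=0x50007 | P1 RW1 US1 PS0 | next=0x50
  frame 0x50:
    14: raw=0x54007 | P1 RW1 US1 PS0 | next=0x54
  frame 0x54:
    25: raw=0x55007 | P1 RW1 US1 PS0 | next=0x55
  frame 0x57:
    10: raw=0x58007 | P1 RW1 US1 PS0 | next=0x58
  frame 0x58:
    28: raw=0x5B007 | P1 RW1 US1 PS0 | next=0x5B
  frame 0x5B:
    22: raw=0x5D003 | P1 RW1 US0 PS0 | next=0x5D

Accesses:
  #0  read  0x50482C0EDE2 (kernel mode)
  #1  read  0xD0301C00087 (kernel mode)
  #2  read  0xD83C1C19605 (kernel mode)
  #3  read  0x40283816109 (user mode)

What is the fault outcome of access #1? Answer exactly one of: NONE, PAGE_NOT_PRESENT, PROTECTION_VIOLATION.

Per-access translation:
#0 VA=0x50482C0EDE2 (r,kernel):
  lvl0: tbl 0x37, slot 10 ⇒ 0x3B007 (P1/RW1/US1/PS0)
  lvl1: tbl 0x3B, slot 18 ⇒ 0x3D007 (P1/RW1/US1/PS0)
  lvl2: tbl 0x3D, slot 22 ⇒ 0x41007 (P1/RW1/US1/PS0)
  lvl3: tbl 0x41, slot 14 ⇒ 0x43007 (P1/RW1/US1/PS0)
  ⇒ phys 0x43DE2  [4 reads]
#1 VA=0xD0301C00087 (r,kernel):
  lvl0: tbl 0x37, slot 26 ⇒ 0x46007 (P1/RW1/US1/PS0)
  lvl1: tbl 0x46, slot 12 ⇒ 0x49007 (P1/RW1/US1/PS0)
  lvl2: tbl 0x49, slot 14 ⇒ 0x1002 (P0/RW1/US0/PS0)
  ⇒ fault: PAGE_NOT_PRESENT  — 3 lookups
#2 VA=0xD83C1C19605 (r,kernel):
  lvl0: tbl 0x37, slot 27 ⇒ 0x4C007 (P1/RW1/US1/PS0)
  lvl1: tbl 0x4C, slot 15 ⇒ 0x50007 (P1/RW1/US1/PS0)
  lvl2: tbl 0x50, slot 14 ⇒ 0x54007 (P1/RW1/US1/PS0)
  lvl3: tbl 0x54, slot 25 ⇒ 0x55007 (P1/RW1/US1/PS0)
  ⇒ phys 0x55605  [4 reads]
#3 VA=0x40283816109 (r,user):
  lvl0: tbl 0x37, slot 8 ⇒ 0x57007 (P1/RW1/US1/PS0)
  lvl1: tbl 0x57, slot 10 ⇒ 0x58007 (P1/RW1/US1/PS0)
  lvl2: tbl 0x58, slot 28 ⇒ 0x5B007 (P1/RW1/US1/PS0)
  lvl3: tbl 0x5B, slot 22 ⇒ 0x5D003 (P1/RW1/US0/PS0)
  ⇒ fault: PROTECTION_VIOLATION  — 4 lookups

Access #1 fault: PAGE_NOT_PRESENT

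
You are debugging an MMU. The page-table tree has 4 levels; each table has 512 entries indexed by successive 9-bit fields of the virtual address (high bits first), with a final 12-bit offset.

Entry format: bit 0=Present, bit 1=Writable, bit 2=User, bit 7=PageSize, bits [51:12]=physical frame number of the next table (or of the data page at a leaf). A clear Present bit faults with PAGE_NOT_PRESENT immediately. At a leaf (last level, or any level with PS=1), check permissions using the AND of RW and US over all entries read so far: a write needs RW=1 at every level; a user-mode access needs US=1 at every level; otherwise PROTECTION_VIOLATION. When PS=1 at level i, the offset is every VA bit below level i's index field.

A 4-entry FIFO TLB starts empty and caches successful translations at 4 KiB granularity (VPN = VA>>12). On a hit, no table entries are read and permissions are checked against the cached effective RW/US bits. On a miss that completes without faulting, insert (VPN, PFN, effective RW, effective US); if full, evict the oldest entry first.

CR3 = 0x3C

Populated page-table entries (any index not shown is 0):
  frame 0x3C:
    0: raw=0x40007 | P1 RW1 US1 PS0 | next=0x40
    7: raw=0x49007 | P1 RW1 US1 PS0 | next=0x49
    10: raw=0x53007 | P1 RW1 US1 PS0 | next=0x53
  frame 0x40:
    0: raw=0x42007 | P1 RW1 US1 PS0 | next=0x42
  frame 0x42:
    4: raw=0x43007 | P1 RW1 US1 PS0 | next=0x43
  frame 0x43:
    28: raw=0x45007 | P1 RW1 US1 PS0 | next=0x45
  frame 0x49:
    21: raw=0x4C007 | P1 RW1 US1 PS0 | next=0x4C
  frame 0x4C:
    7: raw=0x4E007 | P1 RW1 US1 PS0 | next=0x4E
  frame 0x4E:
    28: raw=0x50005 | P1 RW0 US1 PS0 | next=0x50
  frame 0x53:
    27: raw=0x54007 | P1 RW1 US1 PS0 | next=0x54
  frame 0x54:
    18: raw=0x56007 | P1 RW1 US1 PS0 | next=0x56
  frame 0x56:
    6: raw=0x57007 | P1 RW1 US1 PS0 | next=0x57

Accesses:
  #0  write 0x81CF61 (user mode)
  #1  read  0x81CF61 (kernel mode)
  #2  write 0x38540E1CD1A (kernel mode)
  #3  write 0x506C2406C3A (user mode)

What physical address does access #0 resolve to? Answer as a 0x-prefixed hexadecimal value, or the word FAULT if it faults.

Per-access translation:
#0 VA=0x81CF61 (w,user):
  [0] read 0x3C idx=0: raw=0x40007 flags P=1 W=1 U=1 S=0
  [1] read 0x40 idx=0: raw=0x42007 flags P=1 W=1 U=1 S=0
  [2] read 0x42 idx=4: raw=0x43007 flags P=1 W=1 U=1 S=0
  [3] read 0x43 idx=28: raw=0x45007 flags P=1 W=1 U=1 S=0
  ✓ 0x45F61  — 4 lookups
#1 VA=0x81CF61 (r,kernel):
  TLB hit vpn=0x81C → PA=0x45F61
#2 VA=0x38540E1CD1A (w,kernel):
  [0] read 0x3C idx=7: raw=0x49007 flags P=1 W=1 U=1 S=0
  [1] read 0x49 idx=21: raw=0x4C007 flags P=1 W=1 U=1 S=0
  [2] read 0x4C idx=7: raw=0x4E007 flags P=1 W=1 U=1 S=0
  [3] read 0x4E idx=28: raw=0x50005 flags P=1 W=0 U=1 S=0
  ✗ PROTECTION_VIOLATION  [4 reads]
#3 VA=0x506C2406C3A (w,user):
  [0] read 0x3C idx=10: raw=0x53007 flags P=1 W=1 U=1 S=0
  [1] read 0x53 idx=27: raw=0x54007 flags P=1 W=1 U=1 S=0
  [2] read 0x54 idx=18: raw=0x56007 flags P=1 W=1 U=1 S=0
  [3] read 0x56 idx=6: raw=0x57007 flags P=1 W=1 U=1 S=0
  ✓ 0x57C3A  — 4 lookups

Access #0 PA: 0x45F61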